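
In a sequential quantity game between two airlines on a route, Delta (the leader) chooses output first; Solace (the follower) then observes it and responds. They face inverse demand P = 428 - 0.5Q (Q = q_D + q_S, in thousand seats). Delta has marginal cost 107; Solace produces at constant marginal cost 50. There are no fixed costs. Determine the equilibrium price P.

173

Solve by backward induction. Given q_D, the follower Solace maximises π_S = (428 - (1/2)q_D - (1/2)q_S)q_S - 50q_S.
∂π_S/∂q_S = 378 - (1/2)q_D - q_S = 0 gives the reaction function q_S = (378 - (1/2)q_D).
The leader anticipates this reaction. Substituting into P = 428 - 0.5Q gives P = 239 - (1/4)q_D, so π_D = (239 - (1/4)q_D)q_D - 107q_D.
Leader FOC: 132 - (1/2)q_D = 0, so q_D = 264.
Then q_S = (378 - (1/2)·264) = 246.
Total output Q = 510, so price P = 428 - (1/2)·510 = 173.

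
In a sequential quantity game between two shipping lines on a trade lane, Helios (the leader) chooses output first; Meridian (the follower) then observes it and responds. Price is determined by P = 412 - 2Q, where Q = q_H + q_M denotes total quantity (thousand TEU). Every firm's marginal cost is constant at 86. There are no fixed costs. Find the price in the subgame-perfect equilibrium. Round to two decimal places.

167.50

Solve by backward induction. Given q_H, the follower Meridian maximises π_M = (412 - 2q_H - 2q_M)q_M - 86q_M.
Setting the follower's marginal profit to zero, 326 - 2q_H - 4q_M = 0, i.e. q_M = (326 - 2q_H)/4.
Helios substitutes q_M(q_H) into its own profit: π_H = q_H(412 - 2q_H - (326 - 2q_H)/2) - 86q_H = (249 - q_H)q_H - 86q_H.
Leader FOC: 163 - 2q_H = 0, so q_H = 163/2.
Then q_M = (326 - 2·(163/2))/4 = 163/4.
Total output Q = 489/4, so price P = 412 - 2·(489/4) = 335/2.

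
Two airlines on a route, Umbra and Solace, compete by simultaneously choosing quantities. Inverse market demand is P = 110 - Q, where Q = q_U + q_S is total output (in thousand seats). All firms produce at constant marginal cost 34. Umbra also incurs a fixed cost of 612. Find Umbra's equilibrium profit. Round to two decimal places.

A representative firm's profit is π_i = q_i(110 - Q) - 34q_i.
First-order condition (treating rivals' output as given): 76 - 2q_i - q_j = 0.
By symmetry each firm produces the same amount; substituting q_j = q_i yields q_i = 76/3.
Price P = 110 - 152/3 = 178/3.
Umbra's profit: (178/3 - 34)·(76/3) - 612 = 268/9.

29.78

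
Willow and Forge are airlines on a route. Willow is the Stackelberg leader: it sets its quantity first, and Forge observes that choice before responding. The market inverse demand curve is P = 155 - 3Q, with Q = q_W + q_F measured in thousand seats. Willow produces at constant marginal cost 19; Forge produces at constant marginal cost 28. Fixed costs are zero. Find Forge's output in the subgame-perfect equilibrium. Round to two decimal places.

9.08

Solve by backward induction. Given q_W, the follower Forge maximises π_F = (155 - 3q_W - 3q_F)q_F - 28q_F.
Setting the follower's marginal profit to zero, 127 - 3q_W - 6q_F = 0, i.e. q_F = (127 - 3q_W)/6.
The leader anticipates this reaction. Substituting into P = 155 - 3Q gives P = 183/2 - (3/2)q_W, so π_W = (183/2 - (3/2)q_W)q_W - 19q_W.
The leader's first-order condition 145/2 - 3q_W = 0 yields q_W = 145/6.
Then q_F = (127 - 3·(145/6))/6 = 109/12.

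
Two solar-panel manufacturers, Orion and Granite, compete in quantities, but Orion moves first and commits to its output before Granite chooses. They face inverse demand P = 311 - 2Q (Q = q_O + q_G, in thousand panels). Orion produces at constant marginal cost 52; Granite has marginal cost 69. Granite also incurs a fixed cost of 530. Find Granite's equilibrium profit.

822

The follower Granite best-responds to any q_O: π_G = (311 - 2Q)q_G - 69q_G.
∂π_G/∂q_G = 242 - 2q_O - 4q_G = 0 gives the reaction function q_G = (242 - 2q_O)/4.
Orion substitutes q_G(q_O) into its own profit: π_O = q_O(311 - 2q_O - (242 - 2q_O)/2) - 52q_O = (190 - q_O)q_O - 52q_O.
Leader FOC: 138 - 2q_O = 0, so q_O = 69.
Then q_G = (242 - 2·69)/4 = 26.
Price P = 311 - 2·95 = 121.
Granite's profit: (121 - 69)·26 - 530 = 822.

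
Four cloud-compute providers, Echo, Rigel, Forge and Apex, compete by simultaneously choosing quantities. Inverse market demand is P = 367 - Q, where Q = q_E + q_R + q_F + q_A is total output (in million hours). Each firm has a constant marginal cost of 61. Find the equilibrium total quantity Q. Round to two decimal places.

A representative firm's profit is π_i = q_i(367 - Q) - 61q_i.
First-order condition (treating rivals' output as given): 306 - 2q_i - Σ_{j≠i} q_j = 0.
With identical firms every q_j equals q_i, so Σ_{j≠i} q_j = 3q_i and 306 = 5q_i, giving q_i = 306/5.
Total output Q = 306/5 + 306/5 + 306/5 + 306/5 = 1224/5.

244.80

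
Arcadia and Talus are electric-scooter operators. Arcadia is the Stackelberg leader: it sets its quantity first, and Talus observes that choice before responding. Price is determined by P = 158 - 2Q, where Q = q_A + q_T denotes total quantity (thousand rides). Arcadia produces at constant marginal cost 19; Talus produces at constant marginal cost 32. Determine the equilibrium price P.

57

The follower Talus best-responds to any q_A: π_T = (158 - 2Q)q_T - 32q_T.
Setting the follower's marginal profit to zero, 126 - 2q_A - 4q_T = 0, i.e. q_T = (126 - 2q_A)/4.
The leader anticipates this reaction. Substituting into P = 158 - 2Q gives P = 95 - q_A, so π_A = (95 - q_A)q_A - 19q_A.
Maximising: ∂π_A/∂q_A = 76 - 2q_A = 0, giving q_A = 38.
Then q_T = (126 - 2·38)/4 = 25/2.
Total output Q = 101/2, so price P = 158 - 2·(101/2) = 57.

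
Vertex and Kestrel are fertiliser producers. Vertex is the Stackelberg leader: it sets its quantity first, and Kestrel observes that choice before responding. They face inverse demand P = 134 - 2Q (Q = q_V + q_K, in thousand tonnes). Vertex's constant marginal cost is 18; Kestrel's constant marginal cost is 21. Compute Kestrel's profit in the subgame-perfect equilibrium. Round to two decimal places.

Solve by backward induction. Given q_V, the follower Kestrel maximises π_K = (134 - 2q_V - 2q_K)q_K - 21q_K.
∂π_K/∂q_K = 113 - 2q_V - 4q_K = 0 gives the reaction function q_K = (113 - 2q_V)/4.
The leader anticipates this reaction. Substituting into P = 134 - 2Q gives P = 155/2 - q_V, so π_V = (155/2 - q_V)q_V - 18q_V.
The leader's first-order condition 119/2 - 2q_V = 0 yields q_V = 119/4.
Then q_K = (113 - 2·(119/4))/4 = 107/8.
Price P = 134 - 2·(345/8) = 191/4.
Kestrel's profit: (191/4 - 21)·(107/8) = 357.7813.

357.78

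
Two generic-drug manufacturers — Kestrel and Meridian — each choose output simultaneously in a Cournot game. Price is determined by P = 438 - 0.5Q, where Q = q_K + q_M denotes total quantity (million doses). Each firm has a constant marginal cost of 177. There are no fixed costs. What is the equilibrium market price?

A representative firm's profit is π_i = q_i(438 - 0.5Q) - 177q_i.
First-order condition (treating rivals' output as given): 261 - q_i - (1/2)q_j = 0.
By symmetry each firm produces the same amount; substituting q_j = q_i yields q_i = 261/(3/2) = 174.
Total output Q = 348, so price P = 438 - (1/2)·348 = 264.

264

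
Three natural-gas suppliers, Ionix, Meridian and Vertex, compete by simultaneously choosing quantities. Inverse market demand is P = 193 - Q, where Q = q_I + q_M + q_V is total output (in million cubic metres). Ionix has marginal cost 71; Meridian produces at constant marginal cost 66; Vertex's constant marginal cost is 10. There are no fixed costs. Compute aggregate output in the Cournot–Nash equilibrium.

Ionix's profit: π_I = (193 - Q)q_I - (71q_I). Setting ∂π_I/∂q_I = 0: 122 - 2q_I - (q_M + q_V) = 0.
Meridian's first-order condition: 127 - 2q_M - (q_I + q_V) = 0.
Vertex's first-order condition: 183 - 2q_V - (q_I + q_M) = 0.
Adding the 3 conditions: 432 − 2Q − 2Q = 0, i.e. Q = 108.
Back-substituting: q_I = (122 − 108) = 14, q_M = (127 − 108) = 19, q_V = (183 − 108) = 75.
Total output Q = 14 + 19 + 75 = 108.

108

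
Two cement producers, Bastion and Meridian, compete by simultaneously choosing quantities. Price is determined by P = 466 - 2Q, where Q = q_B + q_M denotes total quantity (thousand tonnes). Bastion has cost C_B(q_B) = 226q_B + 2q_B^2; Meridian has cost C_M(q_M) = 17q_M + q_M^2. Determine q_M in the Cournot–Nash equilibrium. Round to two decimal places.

Bastion's profit: π_B = (466 - 2Q)q_B - (226q_B + 2q_B²). Setting ∂π_B/∂q_B = 0: 240 - 8q_B - 2(q_M) = 0.
Meridian's first-order condition: 449 - 6q_M - 2(q_B) = 0.
Rearranging gives the reaction functions q_B = (240 - 2q_M)/8 and q_M = (449 - 2q_B)/6.
Solving the pair: q_B = 271/22, q_M = 778/11.

70.73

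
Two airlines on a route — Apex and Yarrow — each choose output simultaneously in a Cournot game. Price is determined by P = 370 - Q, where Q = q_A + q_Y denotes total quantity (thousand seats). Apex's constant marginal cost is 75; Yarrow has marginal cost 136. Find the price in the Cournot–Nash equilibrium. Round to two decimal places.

193.67

Apex's profit: π_A = (370 - Q)q_A - (75q_A). Setting ∂π_A/∂q_A = 0: 295 - 2q_A - (q_Y) = 0.
Yarrow's first-order condition: 234 - 2q_Y - (q_A) = 0.
So q_A = (295 - q_Y)/2 and q_Y = (234 - q_A)/2.
Solving the pair: q_A = 356/3, q_Y = 173/3.
Total output Q = 529/3, so price P = 370 - 529/3 = 581/3.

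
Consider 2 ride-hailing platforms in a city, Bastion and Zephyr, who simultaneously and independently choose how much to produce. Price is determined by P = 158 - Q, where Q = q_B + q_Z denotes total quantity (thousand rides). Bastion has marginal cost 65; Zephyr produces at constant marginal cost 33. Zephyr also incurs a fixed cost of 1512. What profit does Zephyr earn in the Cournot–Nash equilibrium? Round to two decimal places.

1226.78

Bastion's profit: π_B = (158 - Q)q_B - (65q_B). Setting ∂π_B/∂q_B = 0: 93 - 2q_B - (q_Z) = 0.
Zephyr's first-order condition: 125 - 2q_Z - (q_B) = 0.
Best responses: q_B = (93 - q_Z)/2, q_Z = (125 - q_B)/2.
Substituting one into the other gives q_B = 61/3 and q_Z = 157/3.
Price P = 158 - 218/3 = 256/3.
Zephyr's profit: (256/3 - 33)·(157/3) - 1512 = 1226.7778.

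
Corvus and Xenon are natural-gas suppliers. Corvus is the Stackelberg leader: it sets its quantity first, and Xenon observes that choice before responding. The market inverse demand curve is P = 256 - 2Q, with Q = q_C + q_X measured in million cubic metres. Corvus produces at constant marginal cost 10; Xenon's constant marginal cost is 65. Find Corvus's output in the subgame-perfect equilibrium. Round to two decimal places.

Solve by backward induction. Given q_C, the follower Xenon maximises π_X = (256 - 2q_C - 2q_X)q_X - 65q_X.
Setting the follower's marginal profit to zero, 191 - 2q_C - 4q_X = 0, i.e. q_X = (191 - 2q_C)/4.
The leader anticipates this reaction. Substituting into P = 256 - 2Q gives P = 321/2 - q_C, so π_C = (321/2 - q_C)q_C - 10q_C.
The leader's first-order condition 301/2 - 2q_C = 0 yields q_C = 301/4.
Then q_X = (191 - 2·(301/4))/4 = 81/8.

75.25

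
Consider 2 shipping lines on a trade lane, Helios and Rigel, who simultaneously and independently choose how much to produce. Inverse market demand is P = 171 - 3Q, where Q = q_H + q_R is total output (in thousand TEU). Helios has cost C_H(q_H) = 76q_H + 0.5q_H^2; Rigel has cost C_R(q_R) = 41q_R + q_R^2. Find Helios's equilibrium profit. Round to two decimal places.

Helios's profit: π_H = (171 - 3Q)q_H - (76q_H + (1/2)q_H²). Setting ∂π_H/∂q_H = 0: 95 - 7q_H - 3(q_R) = 0.
Rigel's first-order condition: 130 - 8q_R - 3(q_H) = 0.
So q_H = (95 - 3q_R)/7 and q_R = (130 - 3q_H)/8.
Substituting one into the other gives q_H = 370/47 and q_R = 625/47.
Price P = 171 - 3·(995/47) = 107.4894.
Helios's profit: 107.4894·(370/47) - 76·(370/47) - (1/2)(370/47)² = 216.9081.

216.91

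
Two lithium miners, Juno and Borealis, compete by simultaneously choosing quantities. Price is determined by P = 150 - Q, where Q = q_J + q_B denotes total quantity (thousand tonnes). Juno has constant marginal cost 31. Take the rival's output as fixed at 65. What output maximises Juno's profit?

With the rival's output fixed at 65, Juno's profit is π_J = (150 - 65 - q_J)q_J - (31q_J) = (85 - q_J)q_J - (31q_J).
∂π_J/∂q_J = 54 - 2q_J = 0, so q_J = 27.

27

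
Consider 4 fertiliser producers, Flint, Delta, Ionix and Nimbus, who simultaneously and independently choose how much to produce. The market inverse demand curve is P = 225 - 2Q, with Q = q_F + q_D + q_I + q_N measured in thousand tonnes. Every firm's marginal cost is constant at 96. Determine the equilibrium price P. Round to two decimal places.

Each firm earns π_i = (225 - 2Q)q_i - 96q_i.
First-order condition (treating rivals' output as given): 129 - 4q_i - 2·Σ_{j≠i} q_j = 0.
With identical firms every q_j equals q_i, so Σ_{j≠i} q_j = 3q_i and 129 = 10q_i, giving q_i = 129/10.
Total output Q = 258/5, so price P = 225 - 2·(258/5) = 609/5.

121.80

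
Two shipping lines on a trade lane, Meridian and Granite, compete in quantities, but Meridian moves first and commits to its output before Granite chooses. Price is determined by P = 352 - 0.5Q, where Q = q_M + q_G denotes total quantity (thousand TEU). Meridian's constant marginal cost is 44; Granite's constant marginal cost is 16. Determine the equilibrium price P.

114

Solve by backward induction. Given q_M, the follower Granite maximises π_G = (352 - (1/2)q_M - (1/2)q_G)q_G - 16q_G.
Setting the follower's marginal profit to zero, 336 - (1/2)q_M - q_G = 0, i.e. q_G = (336 - (1/2)q_M).
The leader anticipates this reaction. Substituting into P = 352 - 0.5Q gives P = 184 - (1/4)q_M, so π_M = (184 - (1/4)q_M)q_M - 44q_M.
Leader FOC: 140 - (1/2)q_M = 0, so q_M = 280.
Then q_G = (336 - (1/2)·280) = 196.
Total output Q = 476, so price P = 352 - (1/2)·476 = 114.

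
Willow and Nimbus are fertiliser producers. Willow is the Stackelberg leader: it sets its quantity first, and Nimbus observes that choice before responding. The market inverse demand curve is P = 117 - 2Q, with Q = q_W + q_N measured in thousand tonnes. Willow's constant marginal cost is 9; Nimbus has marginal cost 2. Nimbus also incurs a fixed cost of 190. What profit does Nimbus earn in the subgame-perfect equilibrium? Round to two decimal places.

330.03

Solve by backward induction. Given q_W, the follower Nimbus maximises π_N = (117 - 2q_W - 2q_N)q_N - 2q_N.
Setting the follower's marginal profit to zero, 115 - 2q_W - 4q_N = 0, i.e. q_N = (115 - 2q_W)/4.
The leader anticipates this reaction. Substituting into P = 117 - 2Q gives P = 119/2 - q_W, so π_W = (119/2 - q_W)q_W - 9q_W.
Leader FOC: 101/2 - 2q_W = 0, so q_W = 101/4.
Then q_N = (115 - 2·(101/4))/4 = 129/8.
Price P = 117 - 2·(331/8) = 137/4.
Nimbus's profit: (137/4 - 2)·(129/8) - 190 = 330.0313.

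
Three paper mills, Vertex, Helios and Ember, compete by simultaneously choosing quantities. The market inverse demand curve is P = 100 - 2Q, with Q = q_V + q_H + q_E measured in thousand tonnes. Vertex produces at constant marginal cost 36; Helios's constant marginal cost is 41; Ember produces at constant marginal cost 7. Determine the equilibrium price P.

46

Vertex's profit: π_V = (100 - 2Q)q_V - (36q_V). Setting ∂π_V/∂q_V = 0: 64 - 4q_V - 2(q_H + q_E) = 0.
Helios's first-order condition: 59 - 4q_H - 2(q_V + q_E) = 0.
Ember's first-order condition: 93 - 4q_E - 2(q_V + q_H) = 0.
Adding the 3 first-order conditions: 216 − 8Q = 0, so Q = 27.
Back-substituting: q_V = (64 − 54)/2 = 5, q_H = (59 − 54)/2 = 5/2, q_E = (93 − 54)/2 = 39/2.
Total output Q = 27, so price P = 100 - 2·27 = 46.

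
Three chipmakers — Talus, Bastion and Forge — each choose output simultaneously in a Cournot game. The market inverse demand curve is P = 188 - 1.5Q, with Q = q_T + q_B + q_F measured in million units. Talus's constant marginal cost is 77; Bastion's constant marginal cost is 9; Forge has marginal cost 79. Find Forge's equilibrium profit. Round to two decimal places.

57.04

Talus's profit: π_T = (188 - 1.5Q)q_T - (77q_T). Setting ∂π_T/∂q_T = 0: 111 - 3q_T - (3/2)(q_B + q_F) = 0.
Bastion's first-order condition: 179 - 3q_B - (3/2)(q_T + q_F) = 0.
Forge's profit: π_F = (188 - 1.5Q)q_F - (79q_F). Setting ∂π_F/∂q_F = 0: 109 - 3q_F - (3/2)(q_T + q_B) = 0.
Adding the 3 first-order conditions: 399 − 6Q = 0, so Q = 133/2.
Back-substituting: q_T = (111 − 399/4)/(3/2) = 15/2, q_B = (179 − 399/4)/(3/2) = 317/6, q_F = (109 − 399/4)/(3/2) = 37/6.
Price P = 188 - (3/2)·(133/2) = 353/4.
Forge's profit: (353/4 - 79)·(37/6) = 1369/24.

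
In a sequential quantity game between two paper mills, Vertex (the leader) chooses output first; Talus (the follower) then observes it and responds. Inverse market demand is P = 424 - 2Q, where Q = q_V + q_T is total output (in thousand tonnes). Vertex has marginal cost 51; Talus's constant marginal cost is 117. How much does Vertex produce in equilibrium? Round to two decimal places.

Solve by backward induction. Given q_V, the follower Talus maximises π_T = (424 - 2q_V - 2q_T)q_T - 117q_T.
Follower FOC: 307 - 2q_V - 4q_T = 0, so q_T(q_V) = (307 - 2q_V)/4.
Vertex substitutes q_T(q_V) into its own profit: π_V = q_V(424 - 2q_V - (307 - 2q_V)/2) - 51q_V = (541/2 - q_V)q_V - 51q_V.
Leader FOC: 439/2 - 2q_V = 0, so q_V = 439/4.
Then q_T = (307 - 2·(439/4))/4 = 175/8.

109.75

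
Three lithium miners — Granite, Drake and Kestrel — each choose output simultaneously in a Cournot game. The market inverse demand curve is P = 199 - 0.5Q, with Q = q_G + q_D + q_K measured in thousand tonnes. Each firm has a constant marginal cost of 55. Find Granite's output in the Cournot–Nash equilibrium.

A representative firm's profit is π_i = q_i(199 - 0.5Q) - 55q_i.
First-order condition (treating rivals' output as given): 144 - q_i - (1/2)·Σ_{j≠i} q_j = 0.
With identical firms every q_j equals q_i, so Σ_{j≠i} q_j = 2q_i and 144 = 2q_i, giving q_i = 72.

72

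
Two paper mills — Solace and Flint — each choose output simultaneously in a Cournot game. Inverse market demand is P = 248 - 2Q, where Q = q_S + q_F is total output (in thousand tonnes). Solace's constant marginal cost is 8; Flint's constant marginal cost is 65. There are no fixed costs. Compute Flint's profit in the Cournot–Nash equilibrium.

882

Solace's profit: π_S = (248 - 2Q)q_S - (8q_S). Setting ∂π_S/∂q_S = 0: 240 - 4q_S - 2(q_F) = 0.
Flint's first-order condition: 183 - 4q_F - 2(q_S) = 0.
So q_S = (240 - 2q_F)/4 and q_F = (183 - 2q_S)/4.
Solving the pair: q_S = 99/2, q_F = 21.
Price P = 248 - 2·(141/2) = 107.
Flint's profit: (107 - 65)·21 = 882.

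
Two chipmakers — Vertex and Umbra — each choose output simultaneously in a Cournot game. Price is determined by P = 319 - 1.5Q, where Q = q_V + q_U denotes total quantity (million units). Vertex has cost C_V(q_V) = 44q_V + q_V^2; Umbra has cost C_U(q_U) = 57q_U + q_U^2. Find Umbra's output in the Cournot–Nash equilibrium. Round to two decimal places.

Vertex's profit: π_V = (319 - 1.5Q)q_V - (44q_V + q_V²). Setting ∂π_V/∂q_V = 0: 275 - 5q_V - (3/2)(q_U) = 0.
Umbra's profit: π_U = (319 - 1.5Q)q_U - (57q_U + q_U²). Setting ∂π_U/∂q_U = 0: 262 - 5q_U - (3/2)(q_V) = 0.
Rearranging gives the reaction functions q_V = (275 - (3/2)q_U)/5 and q_U = (262 - (3/2)q_V)/5.
Substituting one into the other gives q_V = 43.1648 and q_U = 39.4505.

39.45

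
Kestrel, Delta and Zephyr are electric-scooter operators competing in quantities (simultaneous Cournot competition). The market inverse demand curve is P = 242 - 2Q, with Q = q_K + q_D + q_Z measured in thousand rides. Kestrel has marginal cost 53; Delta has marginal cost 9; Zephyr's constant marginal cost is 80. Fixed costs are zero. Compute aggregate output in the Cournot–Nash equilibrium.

Kestrel's profit: π_K = (242 - 2Q)q_K - (53q_K). Setting ∂π_K/∂q_K = 0: 189 - 4q_K - 2(q_D + q_Z) = 0.
Delta's profit: π_D = (242 - 2Q)q_D - (9q_D). Setting ∂π_D/∂q_D = 0: 233 - 4q_D - 2(q_K + q_Z) = 0.
Zephyr's profit: π_Z = (242 - 2Q)q_Z - (80q_Z). Setting ∂π_Z/∂q_Z = 0: 162 - 4q_Z - 2(q_K + q_D) = 0.
Summing all 3 equations gives 584 − 8Q = 0, hence Q = 73.
Back-substituting: q_K = (189 − 146)/2 = 43/2, q_D = (233 − 146)/2 = 87/2, q_Z = (162 − 146)/2 = 8.
Total output Q = 43/2 + 87/2 + 8 = 73.

73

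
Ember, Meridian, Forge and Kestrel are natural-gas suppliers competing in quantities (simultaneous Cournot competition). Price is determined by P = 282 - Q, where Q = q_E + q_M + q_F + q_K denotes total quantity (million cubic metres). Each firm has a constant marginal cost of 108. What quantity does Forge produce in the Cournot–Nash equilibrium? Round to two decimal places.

34.80

Each firm earns π_i = (282 - Q)q_i - 108q_i.
Setting ∂π_i/∂q_i = 0 with rivals' quantities fixed: 174 - 2q_i - Σ_{j≠i} q_j = 0.
With identical firms every q_j equals q_i, so Σ_{j≠i} q_j = 3q_i and 174 = 5q_i, giving q_i = 174/5.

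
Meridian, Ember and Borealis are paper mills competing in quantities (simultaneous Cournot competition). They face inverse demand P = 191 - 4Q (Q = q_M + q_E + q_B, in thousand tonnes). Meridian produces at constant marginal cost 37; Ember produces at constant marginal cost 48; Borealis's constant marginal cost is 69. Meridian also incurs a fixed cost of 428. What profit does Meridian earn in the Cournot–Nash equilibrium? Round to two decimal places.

Meridian's profit: π_M = (191 - 4Q)q_M - (37q_M). Setting ∂π_M/∂q_M = 0: 154 - 8q_M - 4(q_E + q_B) = 0.
Ember's profit: π_E = (191 - 4Q)q_E - (48q_E). Setting ∂π_E/∂q_E = 0: 143 - 8q_E - 4(q_M + q_B) = 0.
Borealis's first-order condition: 122 - 8q_B - 4(q_M + q_E) = 0.
Adding the 3 first-order conditions: 419 − 16Q = 0, so Q = 419/16.
Back-substituting: q_M = (154 − 419/4)/4 = 197/16, q_E = (143 − 419/4)/4 = 153/16, q_B = (122 − 419/4)/4 = 69/16.
Price P = 191 - 4·(419/16) = 345/4.
Meridian's profit: (345/4 - 37)·(197/16) - 428 = 178.3906.

178.39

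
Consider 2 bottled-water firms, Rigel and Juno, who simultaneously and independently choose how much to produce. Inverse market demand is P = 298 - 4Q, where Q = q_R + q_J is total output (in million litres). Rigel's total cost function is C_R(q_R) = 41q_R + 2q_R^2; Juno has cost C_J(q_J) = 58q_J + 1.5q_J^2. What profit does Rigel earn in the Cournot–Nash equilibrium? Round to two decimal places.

1554.26

Rigel's profit: π_R = (298 - 4Q)q_R - (41q_R + 2q_R²). Setting ∂π_R/∂q_R = 0: 257 - 12q_R - 4(q_J) = 0.
Juno's profit: π_J = (298 - 4Q)q_J - (58q_J + (3/2)q_J²). Setting ∂π_J/∂q_J = 0: 240 - 11q_J - 4(q_R) = 0.
So q_R = (257 - 4q_J)/12 and q_J = (240 - 4q_R)/11.
Solving the pair: q_R = 1867/116, q_J = 463/29.
Price P = 298 - 4·32.0603 = 169.7586.
Rigel's profit: 169.7586·(1867/116) - 41·(1867/116) - 2(1867/116)² = 1554.2609.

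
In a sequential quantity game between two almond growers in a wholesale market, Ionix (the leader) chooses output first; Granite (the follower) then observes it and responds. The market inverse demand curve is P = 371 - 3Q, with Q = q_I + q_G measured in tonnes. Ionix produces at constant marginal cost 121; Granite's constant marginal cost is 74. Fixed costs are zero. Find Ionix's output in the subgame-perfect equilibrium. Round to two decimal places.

The follower Granite best-responds to any q_I: π_G = (371 - 3Q)q_G - 74q_G.
∂π_G/∂q_G = 297 - 3q_I - 6q_G = 0 gives the reaction function q_G = (297 - 3q_I)/6.
The leader anticipates this reaction. Substituting into P = 371 - 3Q gives P = 445/2 - (3/2)q_I, so π_I = (445/2 - (3/2)q_I)q_I - 121q_I.
The leader's first-order condition 203/2 - 3q_I = 0 yields q_I = 203/6.
Then q_G = (297 - 3·(203/6))/6 = 391/12.

33.83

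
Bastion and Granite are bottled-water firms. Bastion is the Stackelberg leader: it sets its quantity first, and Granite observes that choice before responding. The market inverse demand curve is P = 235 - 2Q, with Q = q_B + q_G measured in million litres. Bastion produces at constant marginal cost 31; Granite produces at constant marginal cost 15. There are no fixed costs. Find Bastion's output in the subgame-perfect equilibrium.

47

Solve by backward induction. Given q_B, the follower Granite maximises π_G = (235 - 2q_B - 2q_G)q_G - 15q_G.
∂π_G/∂q_G = 220 - 2q_B - 4q_G = 0 gives the reaction function q_G = (220 - 2q_B)/4.
Bastion substitutes q_G(q_B) into its own profit: π_B = q_B(235 - 2q_B - (220 - 2q_B)/2) - 31q_B = (125 - q_B)q_B - 31q_B.
Maximising: ∂π_B/∂q_B = 94 - 2q_B = 0, giving q_B = 47.
Then q_G = (220 - 2·47)/4 = 63/2.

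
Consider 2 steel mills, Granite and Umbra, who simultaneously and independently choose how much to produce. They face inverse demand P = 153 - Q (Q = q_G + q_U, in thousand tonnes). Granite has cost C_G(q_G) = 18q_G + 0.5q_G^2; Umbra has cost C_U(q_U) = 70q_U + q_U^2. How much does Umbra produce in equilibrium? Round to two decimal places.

10.36

Granite's profit: π_G = (153 - Q)q_G - (18q_G + (1/2)q_G²). Setting ∂π_G/∂q_G = 0: 135 - 3q_G - (q_U) = 0.
Umbra's first-order condition: 83 - 4q_U - (q_G) = 0.
So q_G = (135 - q_U)/3 and q_U = (83 - q_G)/4.
Solving the pair: q_G = 457/11, q_U = 114/11.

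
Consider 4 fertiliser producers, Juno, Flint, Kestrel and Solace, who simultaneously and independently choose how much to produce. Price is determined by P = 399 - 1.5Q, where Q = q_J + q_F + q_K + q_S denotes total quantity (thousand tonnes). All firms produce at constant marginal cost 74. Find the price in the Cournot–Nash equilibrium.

139

Each firm earns π_i = (399 - 1.5Q)q_i - 74q_i.
First-order condition (treating rivals' output as given): 325 - 3q_i - (3/2)·Σ_{j≠i} q_j = 0.
By symmetry each firm produces the same amount; substituting Σ_{j≠i} q_j = 3q_i yields q_i = 325/(15/2) = 130/3.
Total output Q = 520/3, so price P = 399 - (3/2)·(520/3) = 139.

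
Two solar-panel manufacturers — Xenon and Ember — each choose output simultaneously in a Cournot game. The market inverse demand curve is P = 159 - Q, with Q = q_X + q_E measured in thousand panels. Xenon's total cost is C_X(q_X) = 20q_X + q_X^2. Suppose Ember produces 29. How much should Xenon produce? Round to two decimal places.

27.50

With the rival's output fixed at 29, Xenon's profit is π_X = (159 - 29 - q_X)q_X - (20q_X + q_X²) = (130 - q_X)q_X - (20q_X + q_X²).
∂π_X/∂q_X = 110 - 4q_X = 0, so q_X = 55/2.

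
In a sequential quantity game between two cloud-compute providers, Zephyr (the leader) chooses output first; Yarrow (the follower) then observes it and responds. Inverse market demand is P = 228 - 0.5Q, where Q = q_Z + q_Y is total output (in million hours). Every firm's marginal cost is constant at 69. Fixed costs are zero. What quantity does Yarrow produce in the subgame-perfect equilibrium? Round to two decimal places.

79.50

The follower Yarrow best-responds to any q_Z: π_Y = (228 - 0.5Q)q_Y - 69q_Y.
∂π_Y/∂q_Y = 159 - (1/2)q_Z - q_Y = 0 gives the reaction function q_Y = (159 - (1/2)q_Z).
The leader anticipates this reaction. Substituting into P = 228 - 0.5Q gives P = 297/2 - (1/4)q_Z, so π_Z = (297/2 - (1/4)q_Z)q_Z - 69q_Z.
Leader FOC: 159/2 - (1/2)q_Z = 0, so q_Z = 159.
Then q_Y = (159 - (1/2)·159) = 159/2.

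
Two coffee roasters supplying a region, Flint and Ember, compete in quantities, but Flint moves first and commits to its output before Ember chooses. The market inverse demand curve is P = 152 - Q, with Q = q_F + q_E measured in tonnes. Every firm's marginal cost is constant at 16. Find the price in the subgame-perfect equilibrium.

Solve by backward induction. Given q_F, the follower Ember maximises π_E = (152 - q_F - q_E)q_E - 16q_E.
Follower FOC: 136 - q_F - 2q_E = 0, so q_E(q_F) = (136 - q_F)/2.
Flint substitutes q_E(q_F) into its own profit: π_F = q_F(152 - q_F - (136 - q_F)/2) - 16q_F = (84 - (1/2)q_F)q_F - 16q_F.
The leader's first-order condition 68 - q_F = 0 yields q_F = 68.
Then q_E = (136 - 68)/2 = 34.
Total output Q = 102, so price P = 152 - 102 = 50.

50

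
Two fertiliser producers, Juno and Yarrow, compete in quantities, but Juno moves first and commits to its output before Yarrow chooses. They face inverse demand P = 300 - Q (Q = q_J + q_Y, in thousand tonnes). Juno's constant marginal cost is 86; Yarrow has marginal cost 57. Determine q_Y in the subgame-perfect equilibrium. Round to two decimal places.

75.25

Solve by backward induction. Given q_J, the follower Yarrow maximises π_Y = (300 - q_J - q_Y)q_Y - 57q_Y.
Follower FOC: 243 - q_J - 2q_Y = 0, so q_Y(q_J) = (243 - q_J)/2.
The leader anticipates this reaction. Substituting into P = 300 - Q gives P = 357/2 - (1/2)q_J, so π_J = (357/2 - (1/2)q_J)q_J - 86q_J.
The leader's first-order condition 185/2 - q_J = 0 yields q_J = 185/2.
Then q_Y = (243 - 185/2)/2 = 301/4.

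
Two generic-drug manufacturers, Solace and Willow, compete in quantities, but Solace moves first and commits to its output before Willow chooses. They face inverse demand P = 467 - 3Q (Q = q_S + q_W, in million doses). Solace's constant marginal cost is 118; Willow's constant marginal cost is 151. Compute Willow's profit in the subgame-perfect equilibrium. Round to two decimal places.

1302.08

The follower Willow best-responds to any q_S: π_W = (467 - 3Q)q_W - 151q_W.
Follower FOC: 316 - 3q_S - 6q_W = 0, so q_W(q_S) = (316 - 3q_S)/6.
The leader anticipates this reaction. Substituting into P = 467 - 3Q gives P = 309 - (3/2)q_S, so π_S = (309 - (3/2)q_S)q_S - 118q_S.
The leader's first-order condition 191 - 3q_S = 0 yields q_S = 191/3.
Then q_W = (316 - 3·(191/3))/6 = 125/6.
Price P = 467 - 3·(169/2) = 427/2.
Willow's profit: (427/2 - 151)·(125/6) = 1302.0833.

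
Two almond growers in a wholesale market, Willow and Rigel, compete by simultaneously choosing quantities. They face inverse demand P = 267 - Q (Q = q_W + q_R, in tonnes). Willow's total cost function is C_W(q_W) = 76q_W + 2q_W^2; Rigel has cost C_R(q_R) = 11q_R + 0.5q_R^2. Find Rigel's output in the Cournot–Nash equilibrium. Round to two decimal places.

Willow's profit: π_W = (267 - Q)q_W - (76q_W + 2q_W²). Setting ∂π_W/∂q_W = 0: 191 - 6q_W - (q_R) = 0.
Rigel's first-order condition: 256 - 3q_R - (q_W) = 0.
Rearranging gives the reaction functions q_W = (191 - q_R)/6 and q_R = (256 - q_W)/3.
Substituting one into the other gives q_W = 317/17 and q_R = 1345/17.

79.12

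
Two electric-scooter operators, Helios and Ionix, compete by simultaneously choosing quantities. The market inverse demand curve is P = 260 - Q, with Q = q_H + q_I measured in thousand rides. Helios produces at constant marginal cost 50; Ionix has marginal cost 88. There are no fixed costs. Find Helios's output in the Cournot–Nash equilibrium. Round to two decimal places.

82.67

Helios's profit: π_H = (260 - Q)q_H - (50q_H). Setting ∂π_H/∂q_H = 0: 210 - 2q_H - (q_I) = 0.
Ionix's profit: π_I = (260 - Q)q_I - (88q_I). Setting ∂π_I/∂q_I = 0: 172 - 2q_I - (q_H) = 0.
Best responses: q_H = (210 - q_I)/2, q_I = (172 - q_H)/2.
Solving the pair: q_H = 248/3, q_I = 134/3.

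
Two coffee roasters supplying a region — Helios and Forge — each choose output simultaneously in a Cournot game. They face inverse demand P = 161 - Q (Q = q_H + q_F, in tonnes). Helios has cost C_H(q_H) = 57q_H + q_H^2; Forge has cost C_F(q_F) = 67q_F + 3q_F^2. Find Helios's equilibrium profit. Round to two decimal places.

1133.49

Helios's profit: π_H = (161 - Q)q_H - (57q_H + q_H²). Setting ∂π_H/∂q_H = 0: 104 - 4q_H - (q_F) = 0.
Forge's profit: π_F = (161 - Q)q_F - (67q_F + 3q_F²). Setting ∂π_F/∂q_F = 0: 94 - 8q_F - (q_H) = 0.
Best responses: q_H = (104 - q_F)/4, q_F = (94 - q_H)/8.
Substituting one into the other gives q_H = 738/31 and q_F = 272/31.
Price P = 161 - 1010/31 = 128.4194.
Helios's profit: 128.4194·(738/31) - 57·(738/31) - (738/31)² = 1133.4943.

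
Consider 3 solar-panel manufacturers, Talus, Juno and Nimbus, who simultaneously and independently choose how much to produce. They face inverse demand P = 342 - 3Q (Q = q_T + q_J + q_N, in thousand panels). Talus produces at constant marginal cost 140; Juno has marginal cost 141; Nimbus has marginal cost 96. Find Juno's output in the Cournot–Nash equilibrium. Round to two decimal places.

Talus's profit: π_T = (342 - 3Q)q_T - (140q_T). Setting ∂π_T/∂q_T = 0: 202 - 6q_T - 3(q_J + q_N) = 0.
Juno's first-order condition: 201 - 6q_J - 3(q_T + q_N) = 0.
Nimbus's profit: π_N = (342 - 3Q)q_N - (96q_N). Setting ∂π_N/∂q_N = 0: 246 - 6q_N - 3(q_T + q_J) = 0.
Summing all 3 equations gives 649 − 12Q = 0, hence Q = 649/12.
Back-substituting: q_T = (202 − 649/4)/3 = 53/4, q_J = (201 − 649/4)/3 = 155/12, q_N = (246 − 649/4)/3 = 335/12.

12.92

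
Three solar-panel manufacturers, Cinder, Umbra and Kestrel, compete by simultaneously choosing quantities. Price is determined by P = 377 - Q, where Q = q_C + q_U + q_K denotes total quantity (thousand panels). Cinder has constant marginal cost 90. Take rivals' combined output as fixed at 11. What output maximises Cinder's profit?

With rivals' combined output fixed at 11, Cinder's profit is π_C = (377 - 11 - q_C)q_C - (90q_C) = (366 - q_C)q_C - (90q_C).
∂π_C/∂q_C = 276 - 2q_C = 0, so q_C = 138.

138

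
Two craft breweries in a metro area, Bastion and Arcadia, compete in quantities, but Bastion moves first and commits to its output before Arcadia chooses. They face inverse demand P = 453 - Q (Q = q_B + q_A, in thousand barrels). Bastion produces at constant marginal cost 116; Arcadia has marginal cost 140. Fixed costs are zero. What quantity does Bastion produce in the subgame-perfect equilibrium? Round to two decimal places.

The follower Arcadia best-responds to any q_B: π_A = (453 - Q)q_A - 140q_A.
Setting the follower's marginal profit to zero, 313 - q_B - 2q_A = 0, i.e. q_A = (313 - q_B)/2.
Bastion substitutes q_A(q_B) into its own profit: π_B = q_B(453 - q_B - (313 - q_B)/2) - 116q_B = (593/2 - (1/2)q_B)q_B - 116q_B.
Leader FOC: 361/2 - q_B = 0, so q_B = 361/2.
Then q_A = (313 - 361/2)/2 = 265/4.

180.50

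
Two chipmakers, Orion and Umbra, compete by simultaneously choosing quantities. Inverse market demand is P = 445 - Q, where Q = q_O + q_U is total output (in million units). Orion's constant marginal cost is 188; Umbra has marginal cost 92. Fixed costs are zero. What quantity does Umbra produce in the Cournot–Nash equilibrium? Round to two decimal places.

Orion's profit: π_O = (445 - Q)q_O - (188q_O). Setting ∂π_O/∂q_O = 0: 257 - 2q_O - (q_U) = 0.
Umbra's first-order condition: 353 - 2q_U - (q_O) = 0.
Best responses: q_O = (257 - q_U)/2, q_U = (353 - q_O)/2.
Solving the pair: q_O = 161/3, q_U = 449/3.

149.67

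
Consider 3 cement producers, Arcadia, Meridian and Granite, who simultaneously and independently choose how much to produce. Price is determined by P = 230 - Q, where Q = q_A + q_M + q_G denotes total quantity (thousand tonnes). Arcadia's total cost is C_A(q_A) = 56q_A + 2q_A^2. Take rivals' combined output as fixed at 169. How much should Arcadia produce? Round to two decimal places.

With rivals' combined output fixed at 169, Arcadia's profit is π_A = (230 - 169 - q_A)q_A - (56q_A + 2q_A²) = (61 - q_A)q_A - (56q_A + 2q_A²).
∂π_A/∂q_A = 5 - 6q_A = 0, so q_A = 5/6.

0.83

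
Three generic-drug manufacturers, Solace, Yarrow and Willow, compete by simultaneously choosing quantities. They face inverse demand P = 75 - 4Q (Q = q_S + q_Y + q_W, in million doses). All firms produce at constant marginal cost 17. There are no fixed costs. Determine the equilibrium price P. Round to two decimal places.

31.50

Each firm earns π_i = (75 - 4Q)q_i - 17q_i.
Setting ∂π_i/∂q_i = 0 with rivals' quantities fixed: 58 - 8q_i - 4·Σ_{j≠i} q_j = 0.
By symmetry each firm produces the same amount; substituting Σ_{j≠i} q_j = 2q_i yields q_i = 58/16 = 29/8.
Total output Q = 87/8, so price P = 75 - 4·(87/8) = 63/2.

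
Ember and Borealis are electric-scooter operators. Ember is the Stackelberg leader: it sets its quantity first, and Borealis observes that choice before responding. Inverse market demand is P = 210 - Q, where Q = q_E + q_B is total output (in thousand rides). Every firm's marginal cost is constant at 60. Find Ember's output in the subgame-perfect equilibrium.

75

Solve by backward induction. Given q_E, the follower Borealis maximises π_B = (210 - q_E - q_B)q_B - 60q_B.
Setting the follower's marginal profit to zero, 150 - q_E - 2q_B = 0, i.e. q_B = (150 - q_E)/2.
Ember substitutes q_B(q_E) into its own profit: π_E = q_E(210 - q_E - (150 - q_E)/2) - 60q_E = (135 - (1/2)q_E)q_E - 60q_E.
The leader's first-order condition 75 - q_E = 0 yields q_E = 75.
Then q_B = (150 - 75)/2 = 75/2.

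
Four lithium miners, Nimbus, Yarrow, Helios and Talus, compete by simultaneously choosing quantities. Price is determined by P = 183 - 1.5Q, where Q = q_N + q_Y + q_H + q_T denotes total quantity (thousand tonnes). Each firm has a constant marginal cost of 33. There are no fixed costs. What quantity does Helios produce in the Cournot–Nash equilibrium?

20

A representative firm's profit is π_i = q_i(183 - 1.5Q) - 33q_i.
First-order condition (treating rivals' output as given): 150 - 3q_i - (3/2)·Σ_{j≠i} q_j = 0.
By symmetry each firm produces the same amount; substituting Σ_{j≠i} q_j = 3q_i yields q_i = 150/(15/2) = 20.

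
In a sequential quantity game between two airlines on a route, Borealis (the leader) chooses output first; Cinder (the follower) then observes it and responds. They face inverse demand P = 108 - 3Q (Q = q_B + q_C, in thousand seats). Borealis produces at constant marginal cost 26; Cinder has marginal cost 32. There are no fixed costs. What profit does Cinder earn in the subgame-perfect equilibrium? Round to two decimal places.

85.33

Solve by backward induction. Given q_B, the follower Cinder maximises π_C = (108 - 3q_B - 3q_C)q_C - 32q_C.
Setting the follower's marginal profit to zero, 76 - 3q_B - 6q_C = 0, i.e. q_C = (76 - 3q_B)/6.
The leader anticipates this reaction. Substituting into P = 108 - 3Q gives P = 70 - (3/2)q_B, so π_B = (70 - (3/2)q_B)q_B - 26q_B.
Leader FOC: 44 - 3q_B = 0, so q_B = 44/3.
Then q_C = (76 - 3·(44/3))/6 = 16/3.
Price P = 108 - 3·20 = 48.
Cinder's profit: (48 - 32)·(16/3) = 256/3.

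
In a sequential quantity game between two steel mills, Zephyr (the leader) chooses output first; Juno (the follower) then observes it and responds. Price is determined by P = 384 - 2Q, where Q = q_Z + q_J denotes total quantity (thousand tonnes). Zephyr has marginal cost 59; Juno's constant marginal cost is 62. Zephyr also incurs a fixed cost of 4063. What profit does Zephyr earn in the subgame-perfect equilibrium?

2661

Solve by backward induction. Given q_Z, the follower Juno maximises π_J = (384 - 2q_Z - 2q_J)q_J - 62q_J.
Setting the follower's marginal profit to zero, 322 - 2q_Z - 4q_J = 0, i.e. q_J = (322 - 2q_Z)/4.
Zephyr substitutes q_J(q_Z) into its own profit: π_Z = q_Z(384 - 2q_Z - (322 - 2q_Z)/2) - 59q_Z = (223 - q_Z)q_Z - 59q_Z.
Maximising: ∂π_Z/∂q_Z = 164 - 2q_Z = 0, giving q_Z = 82.
Then q_J = (322 - 2·82)/4 = 79/2.
Price P = 384 - 2·(243/2) = 141.
Zephyr's profit: (141 - 59)·82 - 4063 = 2661.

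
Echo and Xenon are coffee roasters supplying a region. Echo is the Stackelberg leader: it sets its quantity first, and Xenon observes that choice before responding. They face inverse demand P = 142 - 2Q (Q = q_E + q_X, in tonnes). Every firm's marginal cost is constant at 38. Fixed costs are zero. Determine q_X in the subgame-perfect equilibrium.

13

The follower Xenon best-responds to any q_E: π_X = (142 - 2Q)q_X - 38q_X.
∂π_X/∂q_X = 104 - 2q_E - 4q_X = 0 gives the reaction function q_X = (104 - 2q_E)/4.
The leader anticipates this reaction. Substituting into P = 142 - 2Q gives P = 90 - q_E, so π_E = (90 - q_E)q_E - 38q_E.
The leader's first-order condition 52 - 2q_E = 0 yields q_E = 26.
Then q_X = (104 - 2·26)/4 = 13.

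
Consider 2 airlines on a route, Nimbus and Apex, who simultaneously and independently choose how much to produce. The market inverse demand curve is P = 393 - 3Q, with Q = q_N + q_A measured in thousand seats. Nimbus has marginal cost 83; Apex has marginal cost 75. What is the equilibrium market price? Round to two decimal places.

183.67

Nimbus's profit: π_N = (393 - 3Q)q_N - (83q_N). Setting ∂π_N/∂q_N = 0: 310 - 6q_N - 3(q_A) = 0.
Apex's first-order condition: 318 - 6q_A - 3(q_N) = 0.
Best responses: q_N = (310 - 3q_A)/6, q_A = (318 - 3q_N)/6.
Substituting one into the other gives q_N = 302/9 and q_A = 326/9.
Total output Q = 628/9, so price P = 393 - 3·(628/9) = 551/3.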